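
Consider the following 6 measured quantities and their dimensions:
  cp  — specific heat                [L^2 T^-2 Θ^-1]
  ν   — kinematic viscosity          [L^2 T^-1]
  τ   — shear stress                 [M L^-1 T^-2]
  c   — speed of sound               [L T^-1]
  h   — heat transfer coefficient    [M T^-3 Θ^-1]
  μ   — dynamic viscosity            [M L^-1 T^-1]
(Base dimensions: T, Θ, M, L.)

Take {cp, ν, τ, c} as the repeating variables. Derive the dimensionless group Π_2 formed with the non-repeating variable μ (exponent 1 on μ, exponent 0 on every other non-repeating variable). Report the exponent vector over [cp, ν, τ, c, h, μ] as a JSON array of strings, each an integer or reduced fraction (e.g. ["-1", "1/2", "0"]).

["0", "-1", "-1", "2", "0", "1"]

Exponent matrix [T,Θ,M,L] × [cp,ν,τ,c,h,μ]:
  T: [-2 -1 -2 -1 -3 -1]
  Θ: [-1  0  0  0 -1  0]
  M: [ 0  0  1  0  1  1]
  L: [ 2  2 -1  1  0 -1]
RREF → pivots at {cp,ν,τ,c} ⇒ r = 4
Pivot set = {cp,ν,τ,c}, free = {h,μ}
RREF:
  r0: [   1    0    0    0    1    0]
  r1: [   0    1    0    0    0    1]
  r2: [   0    0    1    0    1    1]
  r3: [   0    0    0    1   -1   -2]
Fix exponent of μ at 1, h at 0; solve each RREF row for its pivot's exponent:
  r0: exp(cp) + (0)·1 = 0 ⇒ exp(cp) = 0
  r1: exp(ν) + (1)·1 = 0 ⇒ exp(ν) = -1
  r2: exp(τ) + (1)·1 = 0 ⇒ exp(τ) = -1
  r3: exp(c) + (-2)·1 = 0 ⇒ exp(c) = 2
Π_2 = ν^-1 · τ^-1 · c^2 · μ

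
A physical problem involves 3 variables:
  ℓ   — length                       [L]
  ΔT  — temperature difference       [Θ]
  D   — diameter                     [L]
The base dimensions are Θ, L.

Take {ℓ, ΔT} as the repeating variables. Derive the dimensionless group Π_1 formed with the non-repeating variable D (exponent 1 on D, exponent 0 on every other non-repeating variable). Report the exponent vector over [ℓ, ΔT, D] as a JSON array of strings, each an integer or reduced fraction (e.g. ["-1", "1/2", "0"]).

["-1", "0", "1"]

Dimensional matrix (Θ×L by ℓ×ΔT×D):
  Θ: [ 0  1  0]
  L: [ 1  0  1]
Row reduction gives pivot columns ℓ,ΔT; rank = 2
Repeat: ℓ,ΔT; free: D
RREF:
  r0: [   1    0    1]
  r1: [   0    1    0]
Fix exponent of D at 1; solve each RREF row for its pivot's exponent:
  r0: exp(ℓ) + (1)·1 = 0 ⇒ exp(ℓ) = -1
  r1: exp(ΔT) + (0)·1 = 0 ⇒ exp(ΔT) = 0
Π_1 = ℓ^-1 · D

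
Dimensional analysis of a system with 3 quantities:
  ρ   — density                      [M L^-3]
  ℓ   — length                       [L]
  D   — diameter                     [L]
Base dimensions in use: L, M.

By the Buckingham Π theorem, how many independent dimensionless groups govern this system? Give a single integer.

1

Exponent matrix [L,M] × [ρ,ℓ,D]:
  L: [-3  1  1]
  M: [ 1  0  0]
Row reduction gives pivot columns ρ,ℓ; rank = 2
3 vars − rank 2 = 1 Π group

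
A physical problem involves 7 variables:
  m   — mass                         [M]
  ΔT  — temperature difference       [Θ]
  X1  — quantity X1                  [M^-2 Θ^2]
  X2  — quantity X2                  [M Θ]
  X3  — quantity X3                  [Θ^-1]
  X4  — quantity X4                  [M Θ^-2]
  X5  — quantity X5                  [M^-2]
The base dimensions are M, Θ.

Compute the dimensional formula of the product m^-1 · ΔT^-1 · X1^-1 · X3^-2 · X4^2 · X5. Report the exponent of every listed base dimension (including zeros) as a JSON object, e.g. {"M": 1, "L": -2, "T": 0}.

{"M": 1, "Θ": -5}

Dimensional matrix (M×Θ by m×ΔT×X1×X2×X3×X4×X5):
  M: [ 1  0 -2  1  0  1 -2]
  Θ: [ 0  1  2  1 -1 -2  0]
  [M]: (-1)·1+(-1)·0+(-1)·-2+(-2)·0+(2)·1+(1)·-2 = 1
  [Θ]: (-1)·0+(-1)·1+(-1)·2+(-2)·-1+(2)·-2+(1)·0 = -5
⇒ M Θ^-5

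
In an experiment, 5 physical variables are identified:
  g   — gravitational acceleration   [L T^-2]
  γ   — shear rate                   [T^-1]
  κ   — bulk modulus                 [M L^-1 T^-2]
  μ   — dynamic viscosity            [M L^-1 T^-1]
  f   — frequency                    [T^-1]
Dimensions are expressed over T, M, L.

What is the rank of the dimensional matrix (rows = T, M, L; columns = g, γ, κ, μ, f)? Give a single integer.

3

Dimensional matrix (T×M×L by g×γ×κ×μ×f):
  T: [-2 -1 -2 -1 -1]
  M: [ 0  0  1  1  0]
  L: [ 1  0 -1 -1  0]
Echelon form has 3 nonzero rows (pivots: g,γ,κ)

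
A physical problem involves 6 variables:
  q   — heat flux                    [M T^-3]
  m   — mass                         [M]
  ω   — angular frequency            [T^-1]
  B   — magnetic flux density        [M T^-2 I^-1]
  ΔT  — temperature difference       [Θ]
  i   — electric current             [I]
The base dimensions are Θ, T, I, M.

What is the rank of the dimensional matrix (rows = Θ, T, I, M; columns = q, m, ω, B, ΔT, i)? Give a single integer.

4

Exponent matrix [Θ,T,I,M] × [q,m,ω,B,ΔT,i]:
  Θ: [ 0  0  0  0  1  0]
  T: [-3  0 -1 -2  0  0]
  I: [ 0  0  0 -1  0  1]
  M: [ 1  1  0  1  0  0]
RREF → pivots at {q,m,B,ΔT} ⇒ r = 4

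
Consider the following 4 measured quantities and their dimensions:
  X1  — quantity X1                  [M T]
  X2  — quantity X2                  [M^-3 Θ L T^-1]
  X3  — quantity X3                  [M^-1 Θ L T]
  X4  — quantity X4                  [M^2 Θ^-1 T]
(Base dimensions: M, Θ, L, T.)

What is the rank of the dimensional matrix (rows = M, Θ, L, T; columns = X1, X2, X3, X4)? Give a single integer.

3

Write exponents as rows M,Θ,L,T / cols X1,X2,X3,X4:
  M: [ 1 -3 -1  2]
  Θ: [ 0  1  1 -1]
  L: [ 0  1  1  0]
  T: [ 1 -1  1  1]
Echelon form has 3 nonzero rows (pivots: X1,X2,X4)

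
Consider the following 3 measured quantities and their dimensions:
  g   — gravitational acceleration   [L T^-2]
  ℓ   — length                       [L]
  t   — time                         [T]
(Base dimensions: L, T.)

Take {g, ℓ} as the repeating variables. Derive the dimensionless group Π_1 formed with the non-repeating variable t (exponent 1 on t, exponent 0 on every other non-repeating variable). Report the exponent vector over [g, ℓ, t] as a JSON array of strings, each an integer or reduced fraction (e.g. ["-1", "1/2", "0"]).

["1/2", "-1/2", "1"]

Write exponents as rows L,T / cols g,ℓ,t:
  L: [ 1  1  0]
  T: [-2  0  1]
Row reduction gives pivot columns g,ℓ; rank = 2
Repeat: g,ℓ; free: t
RREF:
  r0: [   1    0 -1/2]
  r1: [   0    1  1/2]
Fix exponent of t at 1; solve each RREF row for its pivot's exponent:
  r0: exp(g) + (-1/2)·1 = 0 ⇒ exp(g) = 1/2
  r1: exp(ℓ) + (1/2)·1 = 0 ⇒ exp(ℓ) = -1/2
Π_1 = g^(1/2) · ℓ^(-1/2) · t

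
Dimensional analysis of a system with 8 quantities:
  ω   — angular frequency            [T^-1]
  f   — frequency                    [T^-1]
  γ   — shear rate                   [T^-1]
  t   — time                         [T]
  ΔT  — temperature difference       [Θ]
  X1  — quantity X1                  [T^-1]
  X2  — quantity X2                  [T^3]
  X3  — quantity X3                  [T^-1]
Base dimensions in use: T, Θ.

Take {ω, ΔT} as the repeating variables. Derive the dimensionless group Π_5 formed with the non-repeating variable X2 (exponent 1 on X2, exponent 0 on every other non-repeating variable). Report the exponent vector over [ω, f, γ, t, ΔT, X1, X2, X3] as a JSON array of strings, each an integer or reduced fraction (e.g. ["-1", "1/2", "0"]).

["3", "0", "0", "0", "0", "0", "1", "0"]

Write exponents as rows T,Θ / cols ω,f,γ,t,ΔT,X1,X2,X3:
  T: [-1 -1 -1  1  0 -1  3 -1]
  Θ: [ 0  0  0  0  1  0  0  0]
Row reduction gives pivot columns ω,ΔT; rank = 2
Pivot set = {ω,ΔT}, free = {f,γ,t,X1,X2,X3}
RREF:
  r0: [   1    1    1   -1    0    1   -3    1]
  r1: [   0    0    0    0    1    0    0    0]
Fix exponent of X2 at 1, f at 0, γ at 0, t at 0, X1 at 0, X3 at 0; solve each RREF row for its pivot's exponent:
  r0: exp(ω) + (-3)·1 = 0 ⇒ exp(ω) = 3
  r1: exp(ΔT) + (0)·1 = 0 ⇒ exp(ΔT) = 0
Π_5 = ω^3 · X2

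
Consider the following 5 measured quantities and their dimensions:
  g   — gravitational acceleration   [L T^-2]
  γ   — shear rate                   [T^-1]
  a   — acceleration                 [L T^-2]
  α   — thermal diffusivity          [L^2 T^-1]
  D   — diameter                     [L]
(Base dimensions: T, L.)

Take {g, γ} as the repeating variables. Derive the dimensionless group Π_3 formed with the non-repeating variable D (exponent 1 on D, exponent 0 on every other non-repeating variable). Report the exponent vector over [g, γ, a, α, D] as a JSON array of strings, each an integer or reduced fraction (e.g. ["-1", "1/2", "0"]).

["-1", "2", "0", "0", "1"]

Write exponents as rows T,L / cols g,γ,a,α,D:
  T: [-2 -1 -2 -1  0]
  L: [ 1  0  1  2  1]
RREF → pivots at {g,γ} ⇒ r = 2
Repeat: g,γ; free: a,α,D
RREF:
  r0: [   1    0    1    2    1]
  r1: [   0    1    0   -3   -2]
Fix exponent of D at 1, a at 0, α at 0; solve each RREF row for its pivot's exponent:
  r0: exp(g) + (1)·1 = 0 ⇒ exp(g) = -1
  r1: exp(γ) + (-2)·1 = 0 ⇒ exp(γ) = 2
Π_3 = g^-1 · γ^2 · D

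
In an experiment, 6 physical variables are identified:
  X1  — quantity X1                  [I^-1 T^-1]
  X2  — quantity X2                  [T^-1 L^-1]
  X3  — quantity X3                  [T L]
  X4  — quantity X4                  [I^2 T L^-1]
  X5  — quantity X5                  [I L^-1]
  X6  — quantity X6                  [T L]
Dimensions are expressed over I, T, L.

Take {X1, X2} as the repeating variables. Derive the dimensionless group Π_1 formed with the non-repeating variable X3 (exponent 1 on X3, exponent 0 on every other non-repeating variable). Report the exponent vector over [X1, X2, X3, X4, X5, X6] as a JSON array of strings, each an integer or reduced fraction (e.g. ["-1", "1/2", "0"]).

Dimensional matrix (I×T×L by X1×X2×X3×X4×X5×X6):
  I: [-1  0  0  2  1  0]
  T: [-1 -1  1  1  0  1]
  L: [ 0 -1  1 -1 -1  1]
Row reduction gives pivot columns X1,X2; rank = 2
Repeat: X1,X2; free: X3,X4,X5,X6
RREF:
  r0: [   1    0    0   -2   -1    0]
  r1: [   0    1   -1    1    1   -1]
  r2: [   0    0    0    0    0    0]
Fix exponent of X3 at 1, X4 at 0, X5 at 0, X6 at 0; solve each RREF row for its pivot's exponent:
  r0: exp(X1) + (0)·1 = 0 ⇒ exp(X1) = 0
  r1: exp(X2) + (-1)·1 = 0 ⇒ exp(X2) = 1
Π_1 = X2 · X3

["0", "1", "1", "0", "0", "0"]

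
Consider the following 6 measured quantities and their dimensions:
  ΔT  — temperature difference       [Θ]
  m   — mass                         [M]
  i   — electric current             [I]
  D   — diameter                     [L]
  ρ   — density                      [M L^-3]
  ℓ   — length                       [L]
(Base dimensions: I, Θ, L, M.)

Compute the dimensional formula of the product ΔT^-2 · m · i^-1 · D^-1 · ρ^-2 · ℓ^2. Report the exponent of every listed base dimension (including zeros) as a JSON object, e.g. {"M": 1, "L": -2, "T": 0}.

{"I": -1, "Θ": -2, "L": 7, "M": -1}

Write exponents as rows I,Θ,L,M / cols ΔT,m,i,D,ρ,ℓ:
  I: [ 0  0  1  0  0  0]
  Θ: [ 1  0  0  0  0  0]
  L: [ 0  0  0  1 -3  1]
  M: [ 0  1  0  0  1  0]
  [I]: (-2)·0+(1)·0+(-1)·1+(-1)·0+(-2)·0+(2)·0 = -1
  [Θ]: (-2)·1+(1)·0+(-1)·0+(-1)·0+(-2)·0+(2)·0 = -2
  [L]: (-2)·0+(1)·0+(-1)·0+(-1)·1+(-2)·-3+(2)·1 = 7
  [M]: (-2)·0+(1)·1+(-1)·0+(-1)·0+(-2)·1+(2)·0 = -1
⇒ I^-1 Θ^-2 L^7 M^-1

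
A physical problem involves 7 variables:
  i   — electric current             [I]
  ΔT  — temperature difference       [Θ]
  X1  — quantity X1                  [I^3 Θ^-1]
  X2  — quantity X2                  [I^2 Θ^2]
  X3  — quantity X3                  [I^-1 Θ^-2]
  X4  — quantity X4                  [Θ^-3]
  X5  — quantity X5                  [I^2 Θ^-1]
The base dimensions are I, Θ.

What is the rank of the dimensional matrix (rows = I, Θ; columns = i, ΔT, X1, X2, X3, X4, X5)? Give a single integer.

Dimensional matrix (I×Θ by i×ΔT×X1×X2×X3×X4×X5):
  I: [ 1  0  3  2 -1  0  2]
  Θ: [ 0  1 -1  2 -2 -3 -1]
RREF → pivots at {i,ΔT} ⇒ r = 2

2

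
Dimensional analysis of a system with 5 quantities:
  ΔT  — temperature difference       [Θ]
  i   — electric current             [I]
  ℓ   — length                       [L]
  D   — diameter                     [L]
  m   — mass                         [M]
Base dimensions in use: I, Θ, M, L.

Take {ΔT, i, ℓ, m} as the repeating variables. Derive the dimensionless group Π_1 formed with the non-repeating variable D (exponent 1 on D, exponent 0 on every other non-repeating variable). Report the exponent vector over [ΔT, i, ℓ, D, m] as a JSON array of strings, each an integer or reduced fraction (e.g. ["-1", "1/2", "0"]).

["0", "0", "-1", "1", "0"]

Write exponents as rows I,Θ,M,L / cols ΔT,i,ℓ,D,m:
  I: [ 0  1  0  0  0]
  Θ: [ 1  0  0  0  0]
  M: [ 0  0  0  0  1]
  L: [ 0  0  1  1  0]
Echelon form has 4 nonzero rows (pivots: ΔT,i,ℓ,m)
Repeat: ΔT,i,ℓ,m; free: D
RREF:
  r0: [   1    0    0    0    0]
  r1: [   0    1    0    0    0]
  r2: [   0    0    1    1    0]
  r3: [   0    0    0    0    1]
Fix exponent of D at 1; solve each RREF row for its pivot's exponent:
  r0: exp(ΔT) + (0)·1 = 0 ⇒ exp(ΔT) = 0
  r1: exp(i) + (0)·1 = 0 ⇒ exp(i) = 0
  r2: exp(ℓ) + (1)·1 = 0 ⇒ exp(ℓ) = -1
  r3: exp(m) + (0)·1 = 0 ⇒ exp(m) = 0
Π_1 = ℓ^-1 · D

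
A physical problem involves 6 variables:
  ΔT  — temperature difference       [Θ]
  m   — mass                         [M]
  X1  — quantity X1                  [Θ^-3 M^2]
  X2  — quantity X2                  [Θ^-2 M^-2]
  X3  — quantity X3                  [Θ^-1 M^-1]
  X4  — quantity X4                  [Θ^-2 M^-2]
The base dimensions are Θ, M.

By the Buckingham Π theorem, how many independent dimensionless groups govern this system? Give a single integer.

4

Write exponents as rows Θ,M / cols ΔT,m,X1,X2,X3,X4:
  Θ: [ 1  0 -3 -2 -1 -2]
  M: [ 0  1  2 -2 -1 -2]
Echelon form has 2 nonzero rows (pivots: ΔT,m)
6 vars − rank 2 = 4 Π groups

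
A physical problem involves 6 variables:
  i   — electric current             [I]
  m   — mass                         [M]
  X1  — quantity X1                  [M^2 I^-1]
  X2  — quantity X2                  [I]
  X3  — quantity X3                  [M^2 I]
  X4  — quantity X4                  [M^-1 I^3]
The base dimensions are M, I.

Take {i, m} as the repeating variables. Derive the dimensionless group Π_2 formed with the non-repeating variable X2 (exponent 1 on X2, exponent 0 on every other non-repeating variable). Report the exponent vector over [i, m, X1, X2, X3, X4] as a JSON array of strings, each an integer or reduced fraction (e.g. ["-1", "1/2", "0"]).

Write exponents as rows M,I / cols i,m,X1,X2,X3,X4:
  M: [ 0  1  2  0  2 -1]
  I: [ 1  0 -1  1  1  3]
Echelon form has 2 nonzero rows (pivots: i,m)
Pivot set = {i,m}, free = {X1,X2,X3,X4}
RREF:
  r0: [   1    0   -1    1    1    3]
  r1: [   0    1    2    0    2   -1]
Fix exponent of X2 at 1, X1 at 0, X3 at 0, X4 at 0; solve each RREF row for its pivot's exponent:
  r0: exp(i) + (1)·1 = 0 ⇒ exp(i) = -1
  r1: exp(m) + (0)·1 = 0 ⇒ exp(m) = 0
Π_2 = i^-1 · X2

["-1", "0", "0", "1", "0", "0"]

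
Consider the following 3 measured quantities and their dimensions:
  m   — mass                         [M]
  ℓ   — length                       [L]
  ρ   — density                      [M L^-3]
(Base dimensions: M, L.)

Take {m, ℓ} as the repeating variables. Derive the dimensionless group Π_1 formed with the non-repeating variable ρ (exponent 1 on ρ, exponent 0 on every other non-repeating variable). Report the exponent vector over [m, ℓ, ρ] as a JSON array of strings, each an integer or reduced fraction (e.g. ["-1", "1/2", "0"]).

["-1", "3", "1"]

Dimensional matrix (M×L by m×ℓ×ρ):
  M: [ 1  0  1]
  L: [ 0  1 -3]
Echelon form has 2 nonzero rows (pivots: m,ℓ)
Pivot set = {m,ℓ}, free = {ρ}
RREF:
  r0: [   1    0    1]
  r1: [   0    1   -3]
Fix exponent of ρ at 1; solve each RREF row for its pivot's exponent:
  r0: exp(m) + (1)·1 = 0 ⇒ exp(m) = -1
  r1: exp(ℓ) + (-3)·1 = 0 ⇒ exp(ℓ) = 3
Π_1 = m^-1 · ℓ^3 · ρ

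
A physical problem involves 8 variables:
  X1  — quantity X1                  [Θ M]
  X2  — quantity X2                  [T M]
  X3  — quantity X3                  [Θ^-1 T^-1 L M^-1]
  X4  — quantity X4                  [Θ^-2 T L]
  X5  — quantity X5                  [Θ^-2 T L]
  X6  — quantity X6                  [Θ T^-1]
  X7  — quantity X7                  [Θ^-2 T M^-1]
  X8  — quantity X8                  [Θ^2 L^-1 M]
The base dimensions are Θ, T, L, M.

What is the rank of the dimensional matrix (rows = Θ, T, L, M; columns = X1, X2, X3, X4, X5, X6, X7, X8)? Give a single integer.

3

Exponent matrix [Θ,T,L,M] × [X1,X2,X3,X4,X5,X6,X7,X8]:
  Θ: [ 1  0 -1 -2 -2  1 -2  2]
  T: [ 0  1 -1  1  1 -1  1  0]
  L: [ 0  0  1  1  1  0  0 -1]
  M: [ 1  1 -1  0  0  0 -1  1]
RREF → pivots at {X1,X2,X3} ⇒ r = 3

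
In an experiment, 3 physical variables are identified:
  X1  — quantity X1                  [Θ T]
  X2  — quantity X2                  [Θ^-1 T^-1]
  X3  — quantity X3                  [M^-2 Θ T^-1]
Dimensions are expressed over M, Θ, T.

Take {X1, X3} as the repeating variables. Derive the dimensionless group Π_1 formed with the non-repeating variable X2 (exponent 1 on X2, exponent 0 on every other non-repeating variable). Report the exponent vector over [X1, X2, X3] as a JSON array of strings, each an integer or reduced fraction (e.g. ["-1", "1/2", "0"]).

Dimensional matrix (M×Θ×T by X1×X2×X3):
  M: [ 0  0 -2]
  Θ: [ 1 -1  1]
  T: [ 1 -1 -1]
Echelon form has 2 nonzero rows (pivots: X1,X3)
Repeat: X1,X3; free: X2
RREF:
  r0: [   1   -1    0]
  r1: [   0    0    1]
  r2: [   0    0    0]
Fix exponent of X2 at 1; solve each RREF row for its pivot's exponent:
  r0: exp(X1) + (-1)·1 = 0 ⇒ exp(X1) = 1
  r1: exp(X3) + (0)·1 = 0 ⇒ exp(X3) = 0
Π_1 = X1 · X2

["1", "1", "0"]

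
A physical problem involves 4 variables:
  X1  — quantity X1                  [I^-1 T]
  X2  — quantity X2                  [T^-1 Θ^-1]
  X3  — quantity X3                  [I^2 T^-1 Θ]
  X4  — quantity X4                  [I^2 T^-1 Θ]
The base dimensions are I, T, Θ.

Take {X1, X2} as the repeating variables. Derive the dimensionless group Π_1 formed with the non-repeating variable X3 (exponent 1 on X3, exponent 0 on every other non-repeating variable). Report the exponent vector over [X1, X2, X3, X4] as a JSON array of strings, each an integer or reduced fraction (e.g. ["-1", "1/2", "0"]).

Exponent matrix [I,T,Θ] × [X1,X2,X3,X4]:
  I: [-1  0  2  2]
  T: [ 1 -1 -1 -1]
  Θ: [ 0 -1  1  1]
Echelon form has 2 nonzero rows (pivots: X1,X2)
Pivot set = {X1,X2}, free = {X3,X4}
RREF:
  r0: [   1    0   -2   -2]
  r1: [   0    1   -1   -1]
  r2: [   0    0    0    0]
Fix exponent of X3 at 1, X4 at 0; solve each RREF row for its pivot's exponent:
  r0: exp(X1) + (-2)·1 = 0 ⇒ exp(X1) = 2
  r1: exp(X2) + (-1)·1 = 0 ⇒ exp(X2) = 1
Π_1 = X1^2 · X2 · X3

["2", "1", "1", "0"]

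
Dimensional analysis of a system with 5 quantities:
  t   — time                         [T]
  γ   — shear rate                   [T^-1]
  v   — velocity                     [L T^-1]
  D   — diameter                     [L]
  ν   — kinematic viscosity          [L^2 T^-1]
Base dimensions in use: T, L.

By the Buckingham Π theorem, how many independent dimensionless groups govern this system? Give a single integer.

Dimensional matrix (T×L by t×γ×v×D×ν):
  T: [ 1 -1 -1  0 -1]
  L: [ 0  0  1  1  2]
RREF → pivots at {t,v} ⇒ r = 2
n=5, r=2 ⇒ 3 dimensionless groups

3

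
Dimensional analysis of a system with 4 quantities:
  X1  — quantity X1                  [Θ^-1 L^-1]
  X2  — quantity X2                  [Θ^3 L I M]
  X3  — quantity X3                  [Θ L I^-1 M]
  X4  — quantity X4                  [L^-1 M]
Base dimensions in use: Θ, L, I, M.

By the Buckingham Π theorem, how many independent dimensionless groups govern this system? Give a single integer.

1

Exponent matrix [Θ,L,I,M] × [X1,X2,X3,X4]:
  Θ: [-1  3  1  0]
  L: [-1  1  1 -1]
  I: [ 0  1 -1  0]
  M: [ 0  1  1  1]
RREF → pivots at {X1,X2,X3} ⇒ r = 3
n=4, r=3 ⇒ 1 dimensionless group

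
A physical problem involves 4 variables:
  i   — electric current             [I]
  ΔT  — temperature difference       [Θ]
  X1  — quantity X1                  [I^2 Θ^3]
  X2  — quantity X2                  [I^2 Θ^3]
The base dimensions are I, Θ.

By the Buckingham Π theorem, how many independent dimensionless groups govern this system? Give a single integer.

Exponent matrix [I,Θ] × [i,ΔT,X1,X2]:
  I: [ 1  0  2  2]
  Θ: [ 0  1  3  3]
Echelon form has 2 nonzero rows (pivots: i,ΔT)
4 vars − rank 2 = 2 Π groups

2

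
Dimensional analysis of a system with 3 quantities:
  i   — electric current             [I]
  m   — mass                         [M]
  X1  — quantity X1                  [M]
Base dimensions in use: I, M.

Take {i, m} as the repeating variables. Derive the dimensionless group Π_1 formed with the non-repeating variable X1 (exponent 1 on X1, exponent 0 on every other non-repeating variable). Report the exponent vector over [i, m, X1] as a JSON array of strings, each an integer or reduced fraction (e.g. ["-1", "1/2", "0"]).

["0", "-1", "1"]

Exponent matrix [I,M] × [i,m,X1]:
  I: [ 1  0  0]
  M: [ 0  1  1]
RREF → pivots at {i,m} ⇒ r = 2
Pivot set = {i,m}, free = {X1}
RREF:
  r0: [   1    0    0]
  r1: [   0    1    1]
Fix exponent of X1 at 1; solve each RREF row for its pivot's exponent:
  r0: exp(i) + (0)·1 = 0 ⇒ exp(i) = 0
  r1: exp(m) + (1)·1 = 0 ⇒ exp(m) = -1
Π_1 = m^-1 · X1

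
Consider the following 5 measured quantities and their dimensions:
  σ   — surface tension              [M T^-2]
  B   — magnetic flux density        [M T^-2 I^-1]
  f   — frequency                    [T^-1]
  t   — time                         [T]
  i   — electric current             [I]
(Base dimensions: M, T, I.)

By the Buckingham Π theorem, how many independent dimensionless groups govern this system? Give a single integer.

Exponent matrix [M,T,I] × [σ,B,f,t,i]:
  M: [ 1  1  0  0  0]
  T: [-2 -2 -1  1  0]
  I: [ 0 -1  0  0  1]
RREF → pivots at {σ,B,f} ⇒ r = 3
n=5, r=3 ⇒ 2 dimensionless groups

2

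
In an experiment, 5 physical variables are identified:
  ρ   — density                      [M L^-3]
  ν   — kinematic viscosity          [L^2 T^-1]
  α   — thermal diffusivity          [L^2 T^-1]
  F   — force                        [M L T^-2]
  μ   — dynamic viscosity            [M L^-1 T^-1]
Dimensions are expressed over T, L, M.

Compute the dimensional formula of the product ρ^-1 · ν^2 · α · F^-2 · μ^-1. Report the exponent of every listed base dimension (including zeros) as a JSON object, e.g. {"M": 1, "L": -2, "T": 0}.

{"T": 2, "L": 8, "M": -4}

Exponent matrix [T,L,M] × [ρ,ν,α,F,μ]:
  T: [ 0 -1 -1 -2 -1]
  L: [-3  2  2  1 -1]
  M: [ 1  0  0  1  1]
  [T]: (-1)·0+(2)·-1+(1)·-1+(-2)·-2+(-1)·-1 = 2
  [L]: (-1)·-3+(2)·2+(1)·2+(-2)·1+(-1)·-1 = 8
  [M]: (-1)·1+(2)·0+(1)·0+(-2)·1+(-1)·1 = -4
⇒ T^2 L^8 M^-4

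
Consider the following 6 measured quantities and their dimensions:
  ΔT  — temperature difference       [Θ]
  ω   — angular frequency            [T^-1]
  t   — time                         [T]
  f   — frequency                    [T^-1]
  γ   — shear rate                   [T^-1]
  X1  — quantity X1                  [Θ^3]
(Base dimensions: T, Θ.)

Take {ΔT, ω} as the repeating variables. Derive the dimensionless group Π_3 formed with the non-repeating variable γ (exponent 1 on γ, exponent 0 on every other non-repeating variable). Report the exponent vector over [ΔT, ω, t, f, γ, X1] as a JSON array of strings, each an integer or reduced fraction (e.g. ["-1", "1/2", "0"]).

["0", "-1", "0", "0", "1", "0"]

Dimensional matrix (T×Θ by ΔT×ω×t×f×γ×X1):
  T: [ 0 -1  1 -1 -1  0]
  Θ: [ 1  0  0  0  0  3]
Row reduction gives pivot columns ΔT,ω; rank = 2
Pivot set = {ΔT,ω}, free = {t,f,γ,X1}
RREF:
  r0: [   1    0    0    0    0    3]
  r1: [   0    1   -1    1    1    0]
Fix exponent of γ at 1, t at 0, f at 0, X1 at 0; solve each RREF row for its pivot's exponent:
  r0: exp(ΔT) + (0)·1 = 0 ⇒ exp(ΔT) = 0
  r1: exp(ω) + (1)·1 = 0 ⇒ exp(ω) = -1
Π_3 = ω^-1 · γ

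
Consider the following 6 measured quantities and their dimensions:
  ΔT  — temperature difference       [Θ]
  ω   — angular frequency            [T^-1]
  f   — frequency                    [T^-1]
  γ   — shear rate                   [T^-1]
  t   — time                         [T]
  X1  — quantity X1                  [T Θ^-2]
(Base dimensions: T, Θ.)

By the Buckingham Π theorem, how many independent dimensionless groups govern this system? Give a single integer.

Dimensional matrix (T×Θ by ΔT×ω×f×γ×t×X1):
  T: [ 0 -1 -1 -1  1  1]
  Θ: [ 1  0  0  0  0 -2]
Echelon form has 2 nonzero rows (pivots: ΔT,ω)
n=6, r=2 ⇒ 4 dimensionless groups

4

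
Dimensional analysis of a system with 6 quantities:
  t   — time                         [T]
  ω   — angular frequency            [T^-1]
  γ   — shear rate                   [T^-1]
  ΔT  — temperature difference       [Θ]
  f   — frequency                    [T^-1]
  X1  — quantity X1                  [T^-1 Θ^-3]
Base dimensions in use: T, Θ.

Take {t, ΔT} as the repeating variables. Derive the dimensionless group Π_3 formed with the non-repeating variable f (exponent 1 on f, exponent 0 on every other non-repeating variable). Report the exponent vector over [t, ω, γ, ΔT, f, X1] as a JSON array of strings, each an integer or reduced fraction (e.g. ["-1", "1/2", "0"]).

["1", "0", "0", "0", "1", "0"]

Write exponents as rows T,Θ / cols t,ω,γ,ΔT,f,X1:
  T: [ 1 -1 -1  0 -1 -1]
  Θ: [ 0  0  0  1  0 -3]
Echelon form has 2 nonzero rows (pivots: t,ΔT)
Pivot set = {t,ΔT}, free = {ω,γ,f,X1}
RREF:
  r0: [   1   -1   -1    0   -1   -1]
  r1: [   0    0    0    1    0   -3]
Fix exponent of f at 1, ω at 0, γ at 0, X1 at 0; solve each RREF row for its pivot's exponent:
  r0: exp(t) + (-1)·1 = 0 ⇒ exp(t) = 1
  r1: exp(ΔT) + (0)·1 = 0 ⇒ exp(ΔT) = 0
Π_3 = t · f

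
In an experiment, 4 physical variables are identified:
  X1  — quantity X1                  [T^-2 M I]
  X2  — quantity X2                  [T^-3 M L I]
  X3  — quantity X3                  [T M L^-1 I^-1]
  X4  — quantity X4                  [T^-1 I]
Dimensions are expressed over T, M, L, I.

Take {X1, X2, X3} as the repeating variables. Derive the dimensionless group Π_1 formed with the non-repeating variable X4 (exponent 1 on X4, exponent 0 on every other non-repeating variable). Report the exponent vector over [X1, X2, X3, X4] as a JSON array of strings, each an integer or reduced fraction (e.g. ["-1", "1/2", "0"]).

["-1", "1/2", "1/2", "1"]

Dimensional matrix (T×M×L×I by X1×X2×X3×X4):
  T: [-2 -3  1 -1]
  M: [ 1  1  1  0]
  L: [ 0  1 -1  0]
  I: [ 1  1 -1  1]
Row reduction gives pivot columns X1,X2,X3; rank = 3
Repeat: X1,X2,X3; free: X4
RREF:
  r0: [   1    0    0    1]
  r1: [   0    1    0 -1/2]
  r2: [   0    0    1 -1/2]
  r3: [   0    0    0    0]
Fix exponent of X4 at 1; solve each RREF row for its pivot's exponent:
  r0: exp(X1) + (1)·1 = 0 ⇒ exp(X1) = -1
  r1: exp(X2) + (-1/2)·1 = 0 ⇒ exp(X2) = 1/2
  r2: exp(X3) + (-1/2)·1 = 0 ⇒ exp(X3) = 1/2
Π_1 = X1^-1 · X2^(1/2) · X3^(1/2) · X4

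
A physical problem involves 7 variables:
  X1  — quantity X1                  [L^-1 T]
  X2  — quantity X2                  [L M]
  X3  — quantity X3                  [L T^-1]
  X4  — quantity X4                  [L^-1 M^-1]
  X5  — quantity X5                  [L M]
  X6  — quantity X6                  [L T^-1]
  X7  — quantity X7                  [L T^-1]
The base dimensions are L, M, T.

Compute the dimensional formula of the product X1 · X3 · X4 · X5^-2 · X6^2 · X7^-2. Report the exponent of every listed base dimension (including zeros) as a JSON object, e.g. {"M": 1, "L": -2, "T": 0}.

{"L": -3, "M": -3, "T": 0}

Write exponents as rows L,M,T / cols X1,X2,X3,X4,X5,X6,X7:
  L: [-1  1  1 -1  1  1  1]
  M: [ 0  1  0 -1  1  0  0]
  T: [ 1  0 -1  0  0 -1 -1]
  [L]: (1)·-1+(1)·1+(1)·-1+(-2)·1+(2)·1+(-2)·1 = -3
  [M]: (1)·0+(1)·0+(1)·-1+(-2)·1+(2)·0+(-2)·0 = -3
  [T]: (1)·1+(1)·-1+(1)·0+(-2)·0+(2)·-1+(-2)·-1 = 0
⇒ L^-3 M^-3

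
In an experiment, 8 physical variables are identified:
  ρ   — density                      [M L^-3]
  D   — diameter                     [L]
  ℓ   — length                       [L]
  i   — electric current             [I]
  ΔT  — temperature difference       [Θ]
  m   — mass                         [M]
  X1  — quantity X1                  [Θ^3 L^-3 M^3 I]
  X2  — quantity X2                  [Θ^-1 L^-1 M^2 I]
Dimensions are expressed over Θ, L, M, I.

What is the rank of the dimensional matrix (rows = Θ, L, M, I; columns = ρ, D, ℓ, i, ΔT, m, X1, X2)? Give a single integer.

Exponent matrix [Θ,L,M,I] × [ρ,D,ℓ,i,ΔT,m,X1,X2]:
  Θ: [ 0  0  0  0  1  0  3 -1]
  L: [-3  1  1  0  0  0 -3 -1]
  M: [ 1  0  0  0  0  1  3  2]
  I: [ 0  0  0  1  0  0  1  1]
Echelon form has 4 nonzero rows (pivots: ρ,D,i,ΔT)

4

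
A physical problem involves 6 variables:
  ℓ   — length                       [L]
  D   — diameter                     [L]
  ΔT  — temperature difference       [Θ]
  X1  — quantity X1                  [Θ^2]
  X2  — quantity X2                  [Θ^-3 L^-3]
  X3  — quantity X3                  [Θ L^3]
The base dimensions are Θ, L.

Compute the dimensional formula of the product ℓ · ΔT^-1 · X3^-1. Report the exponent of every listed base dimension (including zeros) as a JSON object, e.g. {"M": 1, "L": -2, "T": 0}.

{"Θ": -2, "L": -2}

Exponent matrix [Θ,L] × [ℓ,D,ΔT,X1,X2,X3]:
  Θ: [ 0  0  1  2 -3  1]
  L: [ 1  1  0  0 -3  3]
  [Θ]: (1)·0+(-1)·1+(-1)·1 = -2
  [L]: (1)·1+(-1)·0+(-1)·3 = -2
⇒ Θ^-2 L^-2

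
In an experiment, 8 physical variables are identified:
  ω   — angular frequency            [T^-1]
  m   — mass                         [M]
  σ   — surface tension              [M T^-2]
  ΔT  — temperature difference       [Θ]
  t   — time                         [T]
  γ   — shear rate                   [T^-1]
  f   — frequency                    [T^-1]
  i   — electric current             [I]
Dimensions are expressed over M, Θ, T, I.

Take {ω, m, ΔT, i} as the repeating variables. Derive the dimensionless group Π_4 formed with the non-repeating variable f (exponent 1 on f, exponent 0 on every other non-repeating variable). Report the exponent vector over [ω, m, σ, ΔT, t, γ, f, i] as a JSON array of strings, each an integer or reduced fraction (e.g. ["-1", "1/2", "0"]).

["-1", "0", "0", "0", "0", "0", "1", "0"]

Write exponents as rows M,Θ,T,I / cols ω,m,σ,ΔT,t,γ,f,i:
  M: [ 0  1  1  0  0  0  0  0]
  Θ: [ 0  0  0  1  0  0  0  0]
  T: [-1  0 -2  0  1 -1 -1  0]
  I: [ 0  0  0  0  0  0  0  1]
Row reduction gives pivot columns ω,m,ΔT,i; rank = 4
Repeat: ω,m,ΔT,i; free: σ,t,γ,f
RREF:
  r0: [   1    0    2    0   -1    1    1    0]
  r1: [   0    1    1    0    0    0    0    0]
  r2: [   0    0    0    1    0    0    0    0]
  r3: [   0    0    0    0    0    0    0    1]
Fix exponent of f at 1, σ at 0, t at 0, γ at 0; solve each RREF row for its pivot's exponent:
  r0: exp(ω) + (1)·1 = 0 ⇒ exp(ω) = -1
  r1: exp(m) + (0)·1 = 0 ⇒ exp(m) = 0
  r2: exp(ΔT) + (0)·1 = 0 ⇒ exp(ΔT) = 0
  r3: exp(i) + (0)·1 = 0 ⇒ exp(i) = 0
Π_4 = ω^-1 · f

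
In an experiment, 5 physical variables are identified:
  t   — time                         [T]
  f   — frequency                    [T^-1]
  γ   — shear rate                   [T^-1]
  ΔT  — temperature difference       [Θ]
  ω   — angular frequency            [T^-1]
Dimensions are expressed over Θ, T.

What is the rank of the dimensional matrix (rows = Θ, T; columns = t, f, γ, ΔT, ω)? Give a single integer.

2

Dimensional matrix (Θ×T by t×f×γ×ΔT×ω):
  Θ: [ 0  0  0  1  0]
  T: [ 1 -1 -1  0 -1]
Echelon form has 2 nonzero rows (pivots: t,ΔT)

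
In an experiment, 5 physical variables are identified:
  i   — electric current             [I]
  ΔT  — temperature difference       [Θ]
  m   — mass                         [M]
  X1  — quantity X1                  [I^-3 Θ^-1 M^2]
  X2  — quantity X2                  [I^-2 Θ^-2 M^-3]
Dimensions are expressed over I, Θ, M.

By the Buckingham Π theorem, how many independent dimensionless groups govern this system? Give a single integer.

Dimensional matrix (I×Θ×M by i×ΔT×m×X1×X2):
  I: [ 1  0  0 -3 -2]
  Θ: [ 0  1  0 -1 -2]
  M: [ 0  0  1  2 -3]
Echelon form has 3 nonzero rows (pivots: i,ΔT,m)
5 vars − rank 3 = 2 Π groups

2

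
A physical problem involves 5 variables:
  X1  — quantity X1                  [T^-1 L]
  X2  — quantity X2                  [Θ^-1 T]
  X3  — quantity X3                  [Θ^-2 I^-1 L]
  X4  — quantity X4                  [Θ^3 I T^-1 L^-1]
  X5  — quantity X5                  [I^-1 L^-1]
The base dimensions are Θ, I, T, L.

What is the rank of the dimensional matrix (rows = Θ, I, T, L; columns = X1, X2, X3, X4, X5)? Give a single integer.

Dimensional matrix (Θ×I×T×L by X1×X2×X3×X4×X5):
  Θ: [ 0 -1 -2  3  0]
  I: [ 0  0 -1  1 -1]
  T: [-1  1  0 -1  0]
  L: [ 1  0  1 -1 -1]
Echelon form has 3 nonzero rows (pivots: X1,X2,X3)

3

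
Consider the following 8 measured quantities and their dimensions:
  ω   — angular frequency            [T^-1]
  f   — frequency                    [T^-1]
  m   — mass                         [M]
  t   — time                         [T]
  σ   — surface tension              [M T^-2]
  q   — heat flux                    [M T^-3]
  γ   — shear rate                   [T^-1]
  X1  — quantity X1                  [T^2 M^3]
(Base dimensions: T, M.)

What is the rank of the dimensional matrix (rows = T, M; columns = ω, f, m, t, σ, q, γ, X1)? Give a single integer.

2

Write exponents as rows T,M / cols ω,f,m,t,σ,q,γ,X1:
  T: [-1 -1  0  1 -2 -3 -1  2]
  M: [ 0  0  1  0  1  1  0  3]
RREF → pivots at {ω,m} ⇒ r = 2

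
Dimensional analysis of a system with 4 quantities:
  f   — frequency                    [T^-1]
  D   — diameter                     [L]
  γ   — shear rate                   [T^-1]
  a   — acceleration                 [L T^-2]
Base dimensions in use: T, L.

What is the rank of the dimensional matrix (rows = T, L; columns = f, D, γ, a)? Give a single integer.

2

Exponent matrix [T,L] × [f,D,γ,a]:
  T: [-1  0 -1 -2]
  L: [ 0  1  0  1]
Row reduction gives pivot columns f,D; rank = 2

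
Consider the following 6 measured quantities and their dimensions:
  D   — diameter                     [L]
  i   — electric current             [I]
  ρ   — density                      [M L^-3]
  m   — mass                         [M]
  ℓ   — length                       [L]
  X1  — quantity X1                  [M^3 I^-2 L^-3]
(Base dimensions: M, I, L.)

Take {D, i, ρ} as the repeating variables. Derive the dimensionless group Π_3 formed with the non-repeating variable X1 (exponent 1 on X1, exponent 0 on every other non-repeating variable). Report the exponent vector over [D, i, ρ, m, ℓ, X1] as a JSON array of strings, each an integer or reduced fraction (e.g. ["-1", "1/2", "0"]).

["-6", "2", "-3", "0", "0", "1"]

Write exponents as rows M,I,L / cols D,i,ρ,m,ℓ,X1:
  M: [ 0  0  1  1  0  3]
  I: [ 0  1  0  0  0 -2]
  L: [ 1  0 -3  0  1 -3]
Row reduction gives pivot columns D,i,ρ; rank = 3
Repeat: D,i,ρ; free: m,ℓ,X1
RREF:
  r0: [   1    0    0    3    1    6]
  r1: [   0    1    0    0    0   -2]
  r2: [   0    0    1    1    0    3]
Fix exponent of X1 at 1, m at 0, ℓ at 0; solve each RREF row for its pivot's exponent:
  r0: exp(D) + (6)·1 = 0 ⇒ exp(D) = -6
  r1: exp(i) + (-2)·1 = 0 ⇒ exp(i) = 2
  r2: exp(ρ) + (3)·1 = 0 ⇒ exp(ρ) = -3
Π_3 = D^-6 · i^2 · ρ^-3 · X1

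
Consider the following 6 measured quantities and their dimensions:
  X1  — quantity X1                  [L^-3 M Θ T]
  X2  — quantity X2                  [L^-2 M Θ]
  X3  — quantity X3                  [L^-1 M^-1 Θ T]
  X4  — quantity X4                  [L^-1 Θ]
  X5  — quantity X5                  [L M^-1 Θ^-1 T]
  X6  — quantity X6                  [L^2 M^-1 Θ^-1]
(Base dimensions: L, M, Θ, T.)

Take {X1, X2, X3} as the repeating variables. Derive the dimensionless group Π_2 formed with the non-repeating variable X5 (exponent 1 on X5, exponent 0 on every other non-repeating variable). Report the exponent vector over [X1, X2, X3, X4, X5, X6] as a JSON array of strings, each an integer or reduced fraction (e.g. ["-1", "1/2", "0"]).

Exponent matrix [L,M,Θ,T] × [X1,X2,X3,X4,X5,X6]:
  L: [-3 -2 -1 -1  1  2]
  M: [ 1  1 -1  0 -1 -1]
  Θ: [ 1  1  1  1 -1 -1]
  T: [ 1  0  1  0  1  0]
Echelon form has 3 nonzero rows (pivots: X1,X2,X3)
Pivot set = {X1,X2,X3}, free = {X4,X5,X6}
RREF:
  r0: [   1    0    0 -1/2    1    0]
  r1: [   0    1    0    1   -2   -1]
  r2: [   0    0    1  1/2    0    0]
  r3: [   0    0    0    0    0    0]
Fix exponent of X5 at 1, X4 at 0, X6 at 0; solve each RREF row for its pivot's exponent:
  r0: exp(X1) + (1)·1 = 0 ⇒ exp(X1) = -1
  r1: exp(X2) + (-2)·1 = 0 ⇒ exp(X2) = 2
  r2: exp(X3) + (0)·1 = 0 ⇒ exp(X3) = 0
Π_2 = X1^-1 · X2^2 · X5

["-1", "2", "0", "0", "1", "0"]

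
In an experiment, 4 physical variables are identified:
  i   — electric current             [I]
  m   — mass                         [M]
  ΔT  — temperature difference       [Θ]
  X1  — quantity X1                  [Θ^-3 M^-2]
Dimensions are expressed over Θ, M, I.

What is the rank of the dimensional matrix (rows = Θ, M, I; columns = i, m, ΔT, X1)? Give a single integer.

3

Dimensional matrix (Θ×M×I by i×m×ΔT×X1):
  Θ: [ 0  0  1 -3]
  M: [ 0  1  0 -2]
  I: [ 1  0  0  0]
Echelon form has 3 nonzero rows (pivots: i,m,ΔT)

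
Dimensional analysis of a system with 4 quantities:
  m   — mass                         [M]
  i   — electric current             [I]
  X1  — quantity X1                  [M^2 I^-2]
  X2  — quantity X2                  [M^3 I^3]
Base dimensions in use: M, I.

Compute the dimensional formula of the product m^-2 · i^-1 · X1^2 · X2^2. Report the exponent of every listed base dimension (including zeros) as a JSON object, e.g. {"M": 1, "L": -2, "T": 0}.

{"M": 8, "I": 1}

Exponent matrix [M,I] × [m,i,X1,X2]:
  M: [ 1  0  2  3]
  I: [ 0  1 -2  3]
  [M]: (-2)·1+(-1)·0+(2)·2+(2)·3 = 8
  [I]: (-2)·0+(-1)·1+(2)·-2+(2)·3 = 1
⇒ M^8 I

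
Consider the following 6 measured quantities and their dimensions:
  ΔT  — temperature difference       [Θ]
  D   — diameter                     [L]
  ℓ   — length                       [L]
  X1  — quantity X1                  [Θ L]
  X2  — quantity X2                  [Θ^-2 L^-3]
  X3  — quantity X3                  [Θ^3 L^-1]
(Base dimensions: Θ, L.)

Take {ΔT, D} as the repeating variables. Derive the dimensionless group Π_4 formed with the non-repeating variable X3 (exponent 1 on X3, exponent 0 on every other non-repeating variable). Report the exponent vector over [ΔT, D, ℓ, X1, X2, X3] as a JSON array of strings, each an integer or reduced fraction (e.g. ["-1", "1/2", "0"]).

Write exponents as rows Θ,L / cols ΔT,D,ℓ,X1,X2,X3:
  Θ: [ 1  0  0  1 -2  3]
  L: [ 0  1  1  1 -3 -1]
Row reduction gives pivot columns ΔT,D; rank = 2
Pivot set = {ΔT,D}, free = {ℓ,X1,X2,X3}
RREF:
  r0: [   1    0    0    1   -2    3]
  r1: [   0    1    1    1   -3   -1]
Fix exponent of X3 at 1, ℓ at 0, X1 at 0, X2 at 0; solve each RREF row for its pivot's exponent:
  r0: exp(ΔT) + (3)·1 = 0 ⇒ exp(ΔT) = -3
  r1: exp(D) + (-1)·1 = 0 ⇒ exp(D) = 1
Π_4 = ΔT^-3 · D · X3

["-3", "1", "0", "0", "0", "1"]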